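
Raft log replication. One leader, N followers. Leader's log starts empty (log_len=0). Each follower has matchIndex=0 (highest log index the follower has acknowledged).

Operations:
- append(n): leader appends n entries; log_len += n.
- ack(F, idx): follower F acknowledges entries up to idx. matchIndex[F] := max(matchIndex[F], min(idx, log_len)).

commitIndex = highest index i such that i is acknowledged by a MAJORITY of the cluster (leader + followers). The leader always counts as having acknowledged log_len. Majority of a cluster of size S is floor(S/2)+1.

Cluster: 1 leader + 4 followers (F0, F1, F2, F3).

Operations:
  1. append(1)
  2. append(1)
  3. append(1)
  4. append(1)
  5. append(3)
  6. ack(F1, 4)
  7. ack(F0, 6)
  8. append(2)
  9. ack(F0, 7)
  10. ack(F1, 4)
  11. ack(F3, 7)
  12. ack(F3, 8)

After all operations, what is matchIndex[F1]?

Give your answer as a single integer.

Answer: 4

Derivation:
Op 1: append 1 -> log_len=1
Op 2: append 1 -> log_len=2
Op 3: append 1 -> log_len=3
Op 4: append 1 -> log_len=4
Op 5: append 3 -> log_len=7
Op 6: F1 acks idx 4 -> match: F0=0 F1=4 F2=0 F3=0; commitIndex=0
Op 7: F0 acks idx 6 -> match: F0=6 F1=4 F2=0 F3=0; commitIndex=4
Op 8: append 2 -> log_len=9
Op 9: F0 acks idx 7 -> match: F0=7 F1=4 F2=0 F3=0; commitIndex=4
Op 10: F1 acks idx 4 -> match: F0=7 F1=4 F2=0 F3=0; commitIndex=4
Op 11: F3 acks idx 7 -> match: F0=7 F1=4 F2=0 F3=7; commitIndex=7
Op 12: F3 acks idx 8 -> match: F0=7 F1=4 F2=0 F3=8; commitIndex=7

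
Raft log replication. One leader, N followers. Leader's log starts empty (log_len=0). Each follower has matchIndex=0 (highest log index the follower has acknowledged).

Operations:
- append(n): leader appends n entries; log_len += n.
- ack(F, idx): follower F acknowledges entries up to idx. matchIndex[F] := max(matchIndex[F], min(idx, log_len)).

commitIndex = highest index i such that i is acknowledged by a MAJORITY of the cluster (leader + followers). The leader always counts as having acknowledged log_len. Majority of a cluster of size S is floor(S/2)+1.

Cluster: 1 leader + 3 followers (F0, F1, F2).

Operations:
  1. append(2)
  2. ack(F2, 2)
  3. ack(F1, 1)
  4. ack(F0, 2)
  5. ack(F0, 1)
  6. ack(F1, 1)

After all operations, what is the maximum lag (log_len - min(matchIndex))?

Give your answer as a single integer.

Answer: 1

Derivation:
Op 1: append 2 -> log_len=2
Op 2: F2 acks idx 2 -> match: F0=0 F1=0 F2=2; commitIndex=0
Op 3: F1 acks idx 1 -> match: F0=0 F1=1 F2=2; commitIndex=1
Op 4: F0 acks idx 2 -> match: F0=2 F1=1 F2=2; commitIndex=2
Op 5: F0 acks idx 1 -> match: F0=2 F1=1 F2=2; commitIndex=2
Op 6: F1 acks idx 1 -> match: F0=2 F1=1 F2=2; commitIndex=2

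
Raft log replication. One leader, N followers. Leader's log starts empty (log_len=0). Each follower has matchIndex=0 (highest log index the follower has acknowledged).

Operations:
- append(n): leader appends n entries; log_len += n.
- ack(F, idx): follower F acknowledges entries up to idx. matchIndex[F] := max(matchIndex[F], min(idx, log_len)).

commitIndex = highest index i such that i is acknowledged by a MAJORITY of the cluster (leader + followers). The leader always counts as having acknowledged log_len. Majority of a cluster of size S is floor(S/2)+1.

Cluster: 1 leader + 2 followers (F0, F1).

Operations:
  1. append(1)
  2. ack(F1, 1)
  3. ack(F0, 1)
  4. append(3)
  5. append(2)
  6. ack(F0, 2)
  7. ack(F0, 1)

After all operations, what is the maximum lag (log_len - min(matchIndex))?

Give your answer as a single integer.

Answer: 5

Derivation:
Op 1: append 1 -> log_len=1
Op 2: F1 acks idx 1 -> match: F0=0 F1=1; commitIndex=1
Op 3: F0 acks idx 1 -> match: F0=1 F1=1; commitIndex=1
Op 4: append 3 -> log_len=4
Op 5: append 2 -> log_len=6
Op 6: F0 acks idx 2 -> match: F0=2 F1=1; commitIndex=2
Op 7: F0 acks idx 1 -> match: F0=2 F1=1; commitIndex=2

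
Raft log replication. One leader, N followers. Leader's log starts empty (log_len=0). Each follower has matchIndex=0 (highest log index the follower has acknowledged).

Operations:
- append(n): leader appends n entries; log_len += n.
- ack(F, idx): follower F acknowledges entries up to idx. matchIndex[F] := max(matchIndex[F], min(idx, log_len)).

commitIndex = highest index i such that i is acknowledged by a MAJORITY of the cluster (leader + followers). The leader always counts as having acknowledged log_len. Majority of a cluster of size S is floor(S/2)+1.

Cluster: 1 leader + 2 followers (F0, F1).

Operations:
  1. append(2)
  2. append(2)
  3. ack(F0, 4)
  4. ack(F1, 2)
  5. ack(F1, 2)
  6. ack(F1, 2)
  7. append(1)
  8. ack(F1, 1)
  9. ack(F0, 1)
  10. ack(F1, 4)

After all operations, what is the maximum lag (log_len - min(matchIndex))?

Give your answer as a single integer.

Answer: 1

Derivation:
Op 1: append 2 -> log_len=2
Op 2: append 2 -> log_len=4
Op 3: F0 acks idx 4 -> match: F0=4 F1=0; commitIndex=4
Op 4: F1 acks idx 2 -> match: F0=4 F1=2; commitIndex=4
Op 5: F1 acks idx 2 -> match: F0=4 F1=2; commitIndex=4
Op 6: F1 acks idx 2 -> match: F0=4 F1=2; commitIndex=4
Op 7: append 1 -> log_len=5
Op 8: F1 acks idx 1 -> match: F0=4 F1=2; commitIndex=4
Op 9: F0 acks idx 1 -> match: F0=4 F1=2; commitIndex=4
Op 10: F1 acks idx 4 -> match: F0=4 F1=4; commitIndex=4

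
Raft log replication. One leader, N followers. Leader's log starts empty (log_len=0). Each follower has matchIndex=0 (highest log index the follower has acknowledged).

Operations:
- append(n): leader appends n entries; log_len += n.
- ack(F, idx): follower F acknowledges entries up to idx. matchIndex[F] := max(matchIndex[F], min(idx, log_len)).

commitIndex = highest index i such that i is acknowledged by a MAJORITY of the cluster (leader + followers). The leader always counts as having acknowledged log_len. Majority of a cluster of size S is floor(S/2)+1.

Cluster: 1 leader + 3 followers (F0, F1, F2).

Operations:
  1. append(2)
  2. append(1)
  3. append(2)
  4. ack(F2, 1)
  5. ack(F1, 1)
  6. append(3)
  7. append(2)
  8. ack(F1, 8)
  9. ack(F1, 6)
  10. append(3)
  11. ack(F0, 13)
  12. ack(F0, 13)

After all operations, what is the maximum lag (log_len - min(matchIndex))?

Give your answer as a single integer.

Answer: 12

Derivation:
Op 1: append 2 -> log_len=2
Op 2: append 1 -> log_len=3
Op 3: append 2 -> log_len=5
Op 4: F2 acks idx 1 -> match: F0=0 F1=0 F2=1; commitIndex=0
Op 5: F1 acks idx 1 -> match: F0=0 F1=1 F2=1; commitIndex=1
Op 6: append 3 -> log_len=8
Op 7: append 2 -> log_len=10
Op 8: F1 acks idx 8 -> match: F0=0 F1=8 F2=1; commitIndex=1
Op 9: F1 acks idx 6 -> match: F0=0 F1=8 F2=1; commitIndex=1
Op 10: append 3 -> log_len=13
Op 11: F0 acks idx 13 -> match: F0=13 F1=8 F2=1; commitIndex=8
Op 12: F0 acks idx 13 -> match: F0=13 F1=8 F2=1; commitIndex=8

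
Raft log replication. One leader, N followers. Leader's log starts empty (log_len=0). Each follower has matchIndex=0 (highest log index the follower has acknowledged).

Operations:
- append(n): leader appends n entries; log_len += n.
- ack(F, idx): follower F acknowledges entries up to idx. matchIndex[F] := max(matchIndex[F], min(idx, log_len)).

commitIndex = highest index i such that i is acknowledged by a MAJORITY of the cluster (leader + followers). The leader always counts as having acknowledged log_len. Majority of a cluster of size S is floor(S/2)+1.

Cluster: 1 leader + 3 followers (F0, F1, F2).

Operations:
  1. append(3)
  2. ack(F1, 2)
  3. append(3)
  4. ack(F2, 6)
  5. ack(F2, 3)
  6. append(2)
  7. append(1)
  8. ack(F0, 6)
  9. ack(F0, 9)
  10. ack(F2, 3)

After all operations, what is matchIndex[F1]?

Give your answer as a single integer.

Answer: 2

Derivation:
Op 1: append 3 -> log_len=3
Op 2: F1 acks idx 2 -> match: F0=0 F1=2 F2=0; commitIndex=0
Op 3: append 3 -> log_len=6
Op 4: F2 acks idx 6 -> match: F0=0 F1=2 F2=6; commitIndex=2
Op 5: F2 acks idx 3 -> match: F0=0 F1=2 F2=6; commitIndex=2
Op 6: append 2 -> log_len=8
Op 7: append 1 -> log_len=9
Op 8: F0 acks idx 6 -> match: F0=6 F1=2 F2=6; commitIndex=6
Op 9: F0 acks idx 9 -> match: F0=9 F1=2 F2=6; commitIndex=6
Op 10: F2 acks idx 3 -> match: F0=9 F1=2 F2=6; commitIndex=6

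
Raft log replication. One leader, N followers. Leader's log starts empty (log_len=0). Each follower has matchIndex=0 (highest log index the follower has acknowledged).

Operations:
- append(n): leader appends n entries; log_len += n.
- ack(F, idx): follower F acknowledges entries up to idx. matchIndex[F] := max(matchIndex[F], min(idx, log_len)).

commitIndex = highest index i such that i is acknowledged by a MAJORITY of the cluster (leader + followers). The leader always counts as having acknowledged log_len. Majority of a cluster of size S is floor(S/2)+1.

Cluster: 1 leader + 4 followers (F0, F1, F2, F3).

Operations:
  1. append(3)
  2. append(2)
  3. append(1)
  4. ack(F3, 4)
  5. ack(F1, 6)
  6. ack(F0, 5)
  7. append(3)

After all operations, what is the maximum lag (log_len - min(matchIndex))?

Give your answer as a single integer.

Answer: 9

Derivation:
Op 1: append 3 -> log_len=3
Op 2: append 2 -> log_len=5
Op 3: append 1 -> log_len=6
Op 4: F3 acks idx 4 -> match: F0=0 F1=0 F2=0 F3=4; commitIndex=0
Op 5: F1 acks idx 6 -> match: F0=0 F1=6 F2=0 F3=4; commitIndex=4
Op 6: F0 acks idx 5 -> match: F0=5 F1=6 F2=0 F3=4; commitIndex=5
Op 7: append 3 -> log_len=9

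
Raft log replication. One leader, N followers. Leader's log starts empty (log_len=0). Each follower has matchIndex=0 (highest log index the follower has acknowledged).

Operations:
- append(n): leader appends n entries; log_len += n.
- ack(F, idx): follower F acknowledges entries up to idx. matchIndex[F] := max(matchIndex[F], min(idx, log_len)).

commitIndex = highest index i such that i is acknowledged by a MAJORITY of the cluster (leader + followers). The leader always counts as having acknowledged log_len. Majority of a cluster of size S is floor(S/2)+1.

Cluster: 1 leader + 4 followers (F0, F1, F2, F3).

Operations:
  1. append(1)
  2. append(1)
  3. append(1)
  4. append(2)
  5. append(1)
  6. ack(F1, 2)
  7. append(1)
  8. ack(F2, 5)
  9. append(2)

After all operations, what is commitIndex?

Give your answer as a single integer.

Op 1: append 1 -> log_len=1
Op 2: append 1 -> log_len=2
Op 3: append 1 -> log_len=3
Op 4: append 2 -> log_len=5
Op 5: append 1 -> log_len=6
Op 6: F1 acks idx 2 -> match: F0=0 F1=2 F2=0 F3=0; commitIndex=0
Op 7: append 1 -> log_len=7
Op 8: F2 acks idx 5 -> match: F0=0 F1=2 F2=5 F3=0; commitIndex=2
Op 9: append 2 -> log_len=9

Answer: 2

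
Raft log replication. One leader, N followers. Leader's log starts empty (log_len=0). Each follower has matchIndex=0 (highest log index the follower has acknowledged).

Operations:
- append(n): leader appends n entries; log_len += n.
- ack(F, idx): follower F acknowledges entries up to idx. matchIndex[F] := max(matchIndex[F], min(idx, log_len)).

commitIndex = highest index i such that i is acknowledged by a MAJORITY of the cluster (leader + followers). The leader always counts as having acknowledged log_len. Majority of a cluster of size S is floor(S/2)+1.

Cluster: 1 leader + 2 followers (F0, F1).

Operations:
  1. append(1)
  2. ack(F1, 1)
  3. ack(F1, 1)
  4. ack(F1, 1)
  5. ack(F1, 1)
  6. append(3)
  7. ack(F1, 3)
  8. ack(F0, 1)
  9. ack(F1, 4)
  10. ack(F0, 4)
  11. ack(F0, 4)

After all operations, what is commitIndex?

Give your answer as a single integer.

Op 1: append 1 -> log_len=1
Op 2: F1 acks idx 1 -> match: F0=0 F1=1; commitIndex=1
Op 3: F1 acks idx 1 -> match: F0=0 F1=1; commitIndex=1
Op 4: F1 acks idx 1 -> match: F0=0 F1=1; commitIndex=1
Op 5: F1 acks idx 1 -> match: F0=0 F1=1; commitIndex=1
Op 6: append 3 -> log_len=4
Op 7: F1 acks idx 3 -> match: F0=0 F1=3; commitIndex=3
Op 8: F0 acks idx 1 -> match: F0=1 F1=3; commitIndex=3
Op 9: F1 acks idx 4 -> match: F0=1 F1=4; commitIndex=4
Op 10: F0 acks idx 4 -> match: F0=4 F1=4; commitIndex=4
Op 11: F0 acks idx 4 -> match: F0=4 F1=4; commitIndex=4

Answer: 4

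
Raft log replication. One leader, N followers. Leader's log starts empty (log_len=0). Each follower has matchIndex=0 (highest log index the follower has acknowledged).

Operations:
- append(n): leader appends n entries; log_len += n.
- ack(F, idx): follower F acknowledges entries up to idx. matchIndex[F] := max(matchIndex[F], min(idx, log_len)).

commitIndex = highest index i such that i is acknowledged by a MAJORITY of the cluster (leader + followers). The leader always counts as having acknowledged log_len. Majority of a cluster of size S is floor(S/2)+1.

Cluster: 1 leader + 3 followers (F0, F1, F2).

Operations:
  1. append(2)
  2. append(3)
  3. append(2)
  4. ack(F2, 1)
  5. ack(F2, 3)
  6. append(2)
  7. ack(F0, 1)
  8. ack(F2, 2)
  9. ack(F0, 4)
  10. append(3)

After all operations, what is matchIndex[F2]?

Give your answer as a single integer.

Answer: 3

Derivation:
Op 1: append 2 -> log_len=2
Op 2: append 3 -> log_len=5
Op 3: append 2 -> log_len=7
Op 4: F2 acks idx 1 -> match: F0=0 F1=0 F2=1; commitIndex=0
Op 5: F2 acks idx 3 -> match: F0=0 F1=0 F2=3; commitIndex=0
Op 6: append 2 -> log_len=9
Op 7: F0 acks idx 1 -> match: F0=1 F1=0 F2=3; commitIndex=1
Op 8: F2 acks idx 2 -> match: F0=1 F1=0 F2=3; commitIndex=1
Op 9: F0 acks idx 4 -> match: F0=4 F1=0 F2=3; commitIndex=3
Op 10: append 3 -> log_len=12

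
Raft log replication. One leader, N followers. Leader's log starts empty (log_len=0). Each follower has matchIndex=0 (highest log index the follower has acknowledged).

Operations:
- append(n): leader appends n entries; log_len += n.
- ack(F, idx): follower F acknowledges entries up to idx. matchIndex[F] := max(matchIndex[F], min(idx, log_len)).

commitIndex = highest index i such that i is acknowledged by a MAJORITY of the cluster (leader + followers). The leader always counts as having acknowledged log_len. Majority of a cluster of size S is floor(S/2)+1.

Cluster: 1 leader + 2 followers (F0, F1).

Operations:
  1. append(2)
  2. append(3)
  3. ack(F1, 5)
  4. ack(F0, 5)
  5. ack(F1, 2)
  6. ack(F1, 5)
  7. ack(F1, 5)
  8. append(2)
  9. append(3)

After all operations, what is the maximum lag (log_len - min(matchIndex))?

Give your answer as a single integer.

Op 1: append 2 -> log_len=2
Op 2: append 3 -> log_len=5
Op 3: F1 acks idx 5 -> match: F0=0 F1=5; commitIndex=5
Op 4: F0 acks idx 5 -> match: F0=5 F1=5; commitIndex=5
Op 5: F1 acks idx 2 -> match: F0=5 F1=5; commitIndex=5
Op 6: F1 acks idx 5 -> match: F0=5 F1=5; commitIndex=5
Op 7: F1 acks idx 5 -> match: F0=5 F1=5; commitIndex=5
Op 8: append 2 -> log_len=7
Op 9: append 3 -> log_len=10

Answer: 5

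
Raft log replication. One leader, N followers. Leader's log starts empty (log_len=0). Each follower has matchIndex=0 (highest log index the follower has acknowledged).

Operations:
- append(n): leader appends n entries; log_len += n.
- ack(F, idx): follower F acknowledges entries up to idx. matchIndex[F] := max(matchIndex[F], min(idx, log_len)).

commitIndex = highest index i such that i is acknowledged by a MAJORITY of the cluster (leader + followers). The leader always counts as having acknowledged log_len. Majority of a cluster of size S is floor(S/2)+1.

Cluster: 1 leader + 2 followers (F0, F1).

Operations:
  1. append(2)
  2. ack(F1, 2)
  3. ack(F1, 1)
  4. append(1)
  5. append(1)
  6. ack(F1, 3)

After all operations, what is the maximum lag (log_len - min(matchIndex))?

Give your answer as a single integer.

Op 1: append 2 -> log_len=2
Op 2: F1 acks idx 2 -> match: F0=0 F1=2; commitIndex=2
Op 3: F1 acks idx 1 -> match: F0=0 F1=2; commitIndex=2
Op 4: append 1 -> log_len=3
Op 5: append 1 -> log_len=4
Op 6: F1 acks idx 3 -> match: F0=0 F1=3; commitIndex=3

Answer: 4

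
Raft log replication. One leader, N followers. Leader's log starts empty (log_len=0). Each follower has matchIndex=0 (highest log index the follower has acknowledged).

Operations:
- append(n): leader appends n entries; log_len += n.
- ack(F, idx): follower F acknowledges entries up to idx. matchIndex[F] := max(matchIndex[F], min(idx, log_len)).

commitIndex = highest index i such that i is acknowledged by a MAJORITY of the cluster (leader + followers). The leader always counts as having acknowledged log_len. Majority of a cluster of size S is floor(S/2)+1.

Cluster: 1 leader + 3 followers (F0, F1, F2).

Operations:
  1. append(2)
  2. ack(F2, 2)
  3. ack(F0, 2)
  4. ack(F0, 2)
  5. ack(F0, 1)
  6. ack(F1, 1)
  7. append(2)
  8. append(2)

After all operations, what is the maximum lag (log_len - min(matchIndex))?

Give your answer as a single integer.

Answer: 5

Derivation:
Op 1: append 2 -> log_len=2
Op 2: F2 acks idx 2 -> match: F0=0 F1=0 F2=2; commitIndex=0
Op 3: F0 acks idx 2 -> match: F0=2 F1=0 F2=2; commitIndex=2
Op 4: F0 acks idx 2 -> match: F0=2 F1=0 F2=2; commitIndex=2
Op 5: F0 acks idx 1 -> match: F0=2 F1=0 F2=2; commitIndex=2
Op 6: F1 acks idx 1 -> match: F0=2 F1=1 F2=2; commitIndex=2
Op 7: append 2 -> log_len=4
Op 8: append 2 -> log_len=6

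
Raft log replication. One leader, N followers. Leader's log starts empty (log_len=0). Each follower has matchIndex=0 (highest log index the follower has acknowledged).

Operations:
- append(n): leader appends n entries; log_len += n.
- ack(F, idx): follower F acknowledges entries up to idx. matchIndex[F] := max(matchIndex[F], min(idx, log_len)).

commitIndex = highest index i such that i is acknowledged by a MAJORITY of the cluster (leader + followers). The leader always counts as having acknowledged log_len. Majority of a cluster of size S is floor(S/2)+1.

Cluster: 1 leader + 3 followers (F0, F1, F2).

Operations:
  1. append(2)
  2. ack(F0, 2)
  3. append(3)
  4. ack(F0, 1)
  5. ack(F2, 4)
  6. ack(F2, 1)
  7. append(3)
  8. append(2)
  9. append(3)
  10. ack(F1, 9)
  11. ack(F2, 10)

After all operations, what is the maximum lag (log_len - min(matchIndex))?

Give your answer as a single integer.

Answer: 11

Derivation:
Op 1: append 2 -> log_len=2
Op 2: F0 acks idx 2 -> match: F0=2 F1=0 F2=0; commitIndex=0
Op 3: append 3 -> log_len=5
Op 4: F0 acks idx 1 -> match: F0=2 F1=0 F2=0; commitIndex=0
Op 5: F2 acks idx 4 -> match: F0=2 F1=0 F2=4; commitIndex=2
Op 6: F2 acks idx 1 -> match: F0=2 F1=0 F2=4; commitIndex=2
Op 7: append 3 -> log_len=8
Op 8: append 2 -> log_len=10
Op 9: append 3 -> log_len=13
Op 10: F1 acks idx 9 -> match: F0=2 F1=9 F2=4; commitIndex=4
Op 11: F2 acks idx 10 -> match: F0=2 F1=9 F2=10; commitIndex=9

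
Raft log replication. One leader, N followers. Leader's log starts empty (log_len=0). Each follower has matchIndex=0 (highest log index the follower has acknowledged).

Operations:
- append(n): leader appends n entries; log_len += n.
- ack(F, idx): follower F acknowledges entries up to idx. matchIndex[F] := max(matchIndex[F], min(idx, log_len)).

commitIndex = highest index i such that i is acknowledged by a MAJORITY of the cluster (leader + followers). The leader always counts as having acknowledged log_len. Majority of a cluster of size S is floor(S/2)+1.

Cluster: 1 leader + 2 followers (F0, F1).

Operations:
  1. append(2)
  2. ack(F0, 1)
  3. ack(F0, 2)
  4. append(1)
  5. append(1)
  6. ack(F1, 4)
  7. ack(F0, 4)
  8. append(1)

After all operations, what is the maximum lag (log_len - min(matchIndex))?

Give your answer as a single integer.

Answer: 1

Derivation:
Op 1: append 2 -> log_len=2
Op 2: F0 acks idx 1 -> match: F0=1 F1=0; commitIndex=1
Op 3: F0 acks idx 2 -> match: F0=2 F1=0; commitIndex=2
Op 4: append 1 -> log_len=3
Op 5: append 1 -> log_len=4
Op 6: F1 acks idx 4 -> match: F0=2 F1=4; commitIndex=4
Op 7: F0 acks idx 4 -> match: F0=4 F1=4; commitIndex=4
Op 8: append 1 -> log_len=5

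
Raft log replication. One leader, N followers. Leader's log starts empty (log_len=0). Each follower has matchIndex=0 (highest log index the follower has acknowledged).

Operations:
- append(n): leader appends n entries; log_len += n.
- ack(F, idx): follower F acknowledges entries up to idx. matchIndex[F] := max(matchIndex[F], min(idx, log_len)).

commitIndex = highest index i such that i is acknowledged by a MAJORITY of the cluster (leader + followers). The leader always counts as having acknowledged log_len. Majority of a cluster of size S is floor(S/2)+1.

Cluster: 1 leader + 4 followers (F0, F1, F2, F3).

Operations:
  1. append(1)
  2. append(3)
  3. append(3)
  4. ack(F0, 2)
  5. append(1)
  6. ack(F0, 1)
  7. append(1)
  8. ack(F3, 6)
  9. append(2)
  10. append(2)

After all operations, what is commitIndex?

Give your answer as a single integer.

Answer: 2

Derivation:
Op 1: append 1 -> log_len=1
Op 2: append 3 -> log_len=4
Op 3: append 3 -> log_len=7
Op 4: F0 acks idx 2 -> match: F0=2 F1=0 F2=0 F3=0; commitIndex=0
Op 5: append 1 -> log_len=8
Op 6: F0 acks idx 1 -> match: F0=2 F1=0 F2=0 F3=0; commitIndex=0
Op 7: append 1 -> log_len=9
Op 8: F3 acks idx 6 -> match: F0=2 F1=0 F2=0 F3=6; commitIndex=2
Op 9: append 2 -> log_len=11
Op 10: append 2 -> log_len=13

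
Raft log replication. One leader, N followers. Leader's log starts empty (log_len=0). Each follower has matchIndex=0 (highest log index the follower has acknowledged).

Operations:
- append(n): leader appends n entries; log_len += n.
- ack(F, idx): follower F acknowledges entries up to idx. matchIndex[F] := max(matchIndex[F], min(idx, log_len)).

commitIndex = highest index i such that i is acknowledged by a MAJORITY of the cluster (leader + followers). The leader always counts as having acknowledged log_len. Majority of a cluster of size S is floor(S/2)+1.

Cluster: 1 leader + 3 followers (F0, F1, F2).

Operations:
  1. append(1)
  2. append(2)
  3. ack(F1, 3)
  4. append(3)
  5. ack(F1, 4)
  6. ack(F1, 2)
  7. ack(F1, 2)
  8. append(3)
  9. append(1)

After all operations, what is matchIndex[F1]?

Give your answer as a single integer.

Answer: 4

Derivation:
Op 1: append 1 -> log_len=1
Op 2: append 2 -> log_len=3
Op 3: F1 acks idx 3 -> match: F0=0 F1=3 F2=0; commitIndex=0
Op 4: append 3 -> log_len=6
Op 5: F1 acks idx 4 -> match: F0=0 F1=4 F2=0; commitIndex=0
Op 6: F1 acks idx 2 -> match: F0=0 F1=4 F2=0; commitIndex=0
Op 7: F1 acks idx 2 -> match: F0=0 F1=4 F2=0; commitIndex=0
Op 8: append 3 -> log_len=9
Op 9: append 1 -> log_len=10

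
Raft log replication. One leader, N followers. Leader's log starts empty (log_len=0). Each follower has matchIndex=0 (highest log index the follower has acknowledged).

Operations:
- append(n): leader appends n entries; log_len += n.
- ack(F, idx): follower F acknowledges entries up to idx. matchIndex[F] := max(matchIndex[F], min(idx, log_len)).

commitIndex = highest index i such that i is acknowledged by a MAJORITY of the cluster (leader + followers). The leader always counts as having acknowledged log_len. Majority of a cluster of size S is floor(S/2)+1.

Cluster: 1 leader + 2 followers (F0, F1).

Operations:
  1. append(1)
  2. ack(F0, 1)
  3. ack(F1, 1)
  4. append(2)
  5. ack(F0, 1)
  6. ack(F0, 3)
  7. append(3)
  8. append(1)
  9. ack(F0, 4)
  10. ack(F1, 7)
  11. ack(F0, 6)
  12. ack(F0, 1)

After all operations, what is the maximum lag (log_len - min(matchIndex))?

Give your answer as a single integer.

Answer: 1

Derivation:
Op 1: append 1 -> log_len=1
Op 2: F0 acks idx 1 -> match: F0=1 F1=0; commitIndex=1
Op 3: F1 acks idx 1 -> match: F0=1 F1=1; commitIndex=1
Op 4: append 2 -> log_len=3
Op 5: F0 acks idx 1 -> match: F0=1 F1=1; commitIndex=1
Op 6: F0 acks idx 3 -> match: F0=3 F1=1; commitIndex=3
Op 7: append 3 -> log_len=6
Op 8: append 1 -> log_len=7
Op 9: F0 acks idx 4 -> match: F0=4 F1=1; commitIndex=4
Op 10: F1 acks idx 7 -> match: F0=4 F1=7; commitIndex=7
Op 11: F0 acks idx 6 -> match: F0=6 F1=7; commitIndex=7
Op 12: F0 acks idx 1 -> match: F0=6 F1=7; commitIndex=7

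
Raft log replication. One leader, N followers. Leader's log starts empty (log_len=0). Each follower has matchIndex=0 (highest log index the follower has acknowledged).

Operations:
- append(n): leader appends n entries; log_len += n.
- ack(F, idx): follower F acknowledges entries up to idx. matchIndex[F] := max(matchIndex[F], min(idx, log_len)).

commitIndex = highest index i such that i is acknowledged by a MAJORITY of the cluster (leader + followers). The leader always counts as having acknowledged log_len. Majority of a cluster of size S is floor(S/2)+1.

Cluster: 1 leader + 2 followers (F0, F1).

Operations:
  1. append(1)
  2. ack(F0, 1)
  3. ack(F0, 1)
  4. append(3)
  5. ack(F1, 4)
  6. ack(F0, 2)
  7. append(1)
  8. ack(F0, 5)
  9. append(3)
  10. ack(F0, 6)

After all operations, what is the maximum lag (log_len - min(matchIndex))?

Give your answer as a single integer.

Answer: 4

Derivation:
Op 1: append 1 -> log_len=1
Op 2: F0 acks idx 1 -> match: F0=1 F1=0; commitIndex=1
Op 3: F0 acks idx 1 -> match: F0=1 F1=0; commitIndex=1
Op 4: append 3 -> log_len=4
Op 5: F1 acks idx 4 -> match: F0=1 F1=4; commitIndex=4
Op 6: F0 acks idx 2 -> match: F0=2 F1=4; commitIndex=4
Op 7: append 1 -> log_len=5
Op 8: F0 acks idx 5 -> match: F0=5 F1=4; commitIndex=5
Op 9: append 3 -> log_len=8
Op 10: F0 acks idx 6 -> match: F0=6 F1=4; commitIndex=6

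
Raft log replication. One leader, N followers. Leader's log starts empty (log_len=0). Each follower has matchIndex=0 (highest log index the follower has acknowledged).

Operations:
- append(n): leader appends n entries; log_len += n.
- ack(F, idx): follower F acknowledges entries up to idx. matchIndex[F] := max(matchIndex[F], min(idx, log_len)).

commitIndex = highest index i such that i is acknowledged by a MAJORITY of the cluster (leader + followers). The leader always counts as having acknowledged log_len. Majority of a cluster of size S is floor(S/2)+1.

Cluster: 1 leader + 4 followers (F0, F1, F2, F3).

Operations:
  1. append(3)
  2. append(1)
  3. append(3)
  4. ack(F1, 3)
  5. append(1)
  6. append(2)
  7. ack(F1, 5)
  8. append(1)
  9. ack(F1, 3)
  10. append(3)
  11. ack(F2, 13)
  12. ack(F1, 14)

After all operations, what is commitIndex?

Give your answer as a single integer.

Answer: 13

Derivation:
Op 1: append 3 -> log_len=3
Op 2: append 1 -> log_len=4
Op 3: append 3 -> log_len=7
Op 4: F1 acks idx 3 -> match: F0=0 F1=3 F2=0 F3=0; commitIndex=0
Op 5: append 1 -> log_len=8
Op 6: append 2 -> log_len=10
Op 7: F1 acks idx 5 -> match: F0=0 F1=5 F2=0 F3=0; commitIndex=0
Op 8: append 1 -> log_len=11
Op 9: F1 acks idx 3 -> match: F0=0 F1=5 F2=0 F3=0; commitIndex=0
Op 10: append 3 -> log_len=14
Op 11: F2 acks idx 13 -> match: F0=0 F1=5 F2=13 F3=0; commitIndex=5
Op 12: F1 acks idx 14 -> match: F0=0 F1=14 F2=13 F3=0; commitIndex=13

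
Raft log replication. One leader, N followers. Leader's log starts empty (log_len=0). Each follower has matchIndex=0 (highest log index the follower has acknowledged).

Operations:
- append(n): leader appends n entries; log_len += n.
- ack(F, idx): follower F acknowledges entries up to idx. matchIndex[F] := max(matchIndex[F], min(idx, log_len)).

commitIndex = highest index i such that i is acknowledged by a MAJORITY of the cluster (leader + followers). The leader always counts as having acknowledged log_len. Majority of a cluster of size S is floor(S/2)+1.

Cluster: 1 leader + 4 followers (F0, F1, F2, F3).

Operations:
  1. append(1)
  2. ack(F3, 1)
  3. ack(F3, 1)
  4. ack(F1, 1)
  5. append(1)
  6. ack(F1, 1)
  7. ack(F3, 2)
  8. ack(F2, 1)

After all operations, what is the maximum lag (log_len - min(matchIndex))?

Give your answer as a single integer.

Answer: 2

Derivation:
Op 1: append 1 -> log_len=1
Op 2: F3 acks idx 1 -> match: F0=0 F1=0 F2=0 F3=1; commitIndex=0
Op 3: F3 acks idx 1 -> match: F0=0 F1=0 F2=0 F3=1; commitIndex=0
Op 4: F1 acks idx 1 -> match: F0=0 F1=1 F2=0 F3=1; commitIndex=1
Op 5: append 1 -> log_len=2
Op 6: F1 acks idx 1 -> match: F0=0 F1=1 F2=0 F3=1; commitIndex=1
Op 7: F3 acks idx 2 -> match: F0=0 F1=1 F2=0 F3=2; commitIndex=1
Op 8: F2 acks idx 1 -> match: F0=0 F1=1 F2=1 F3=2; commitIndex=1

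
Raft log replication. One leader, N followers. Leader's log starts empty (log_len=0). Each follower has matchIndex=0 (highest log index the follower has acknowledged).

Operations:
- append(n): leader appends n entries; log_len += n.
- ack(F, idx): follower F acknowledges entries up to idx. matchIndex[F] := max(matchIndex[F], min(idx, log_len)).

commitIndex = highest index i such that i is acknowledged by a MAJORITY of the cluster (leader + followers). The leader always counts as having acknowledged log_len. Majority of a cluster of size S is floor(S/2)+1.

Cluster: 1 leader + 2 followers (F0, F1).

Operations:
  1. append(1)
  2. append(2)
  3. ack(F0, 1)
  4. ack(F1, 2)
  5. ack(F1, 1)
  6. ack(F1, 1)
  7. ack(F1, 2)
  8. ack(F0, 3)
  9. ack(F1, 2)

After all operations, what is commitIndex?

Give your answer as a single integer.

Answer: 3

Derivation:
Op 1: append 1 -> log_len=1
Op 2: append 2 -> log_len=3
Op 3: F0 acks idx 1 -> match: F0=1 F1=0; commitIndex=1
Op 4: F1 acks idx 2 -> match: F0=1 F1=2; commitIndex=2
Op 5: F1 acks idx 1 -> match: F0=1 F1=2; commitIndex=2
Op 6: F1 acks idx 1 -> match: F0=1 F1=2; commitIndex=2
Op 7: F1 acks idx 2 -> match: F0=1 F1=2; commitIndex=2
Op 8: F0 acks idx 3 -> match: F0=3 F1=2; commitIndex=3
Op 9: F1 acks idx 2 -> match: F0=3 F1=2; commitIndex=3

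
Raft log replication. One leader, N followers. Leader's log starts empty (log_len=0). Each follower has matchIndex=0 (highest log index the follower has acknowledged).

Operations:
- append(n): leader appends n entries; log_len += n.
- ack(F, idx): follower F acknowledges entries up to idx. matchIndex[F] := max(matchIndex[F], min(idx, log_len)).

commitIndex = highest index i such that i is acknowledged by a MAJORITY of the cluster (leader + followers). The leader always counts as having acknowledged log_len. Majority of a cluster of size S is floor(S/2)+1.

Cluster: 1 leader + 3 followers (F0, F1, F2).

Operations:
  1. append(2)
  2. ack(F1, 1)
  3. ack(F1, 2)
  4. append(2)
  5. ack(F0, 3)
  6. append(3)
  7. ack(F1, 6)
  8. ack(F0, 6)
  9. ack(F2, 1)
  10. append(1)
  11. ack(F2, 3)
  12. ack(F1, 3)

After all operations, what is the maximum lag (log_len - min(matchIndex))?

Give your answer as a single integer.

Op 1: append 2 -> log_len=2
Op 2: F1 acks idx 1 -> match: F0=0 F1=1 F2=0; commitIndex=0
Op 3: F1 acks idx 2 -> match: F0=0 F1=2 F2=0; commitIndex=0
Op 4: append 2 -> log_len=4
Op 5: F0 acks idx 3 -> match: F0=3 F1=2 F2=0; commitIndex=2
Op 6: append 3 -> log_len=7
Op 7: F1 acks idx 6 -> match: F0=3 F1=6 F2=0; commitIndex=3
Op 8: F0 acks idx 6 -> match: F0=6 F1=6 F2=0; commitIndex=6
Op 9: F2 acks idx 1 -> match: F0=6 F1=6 F2=1; commitIndex=6
Op 10: append 1 -> log_len=8
Op 11: F2 acks idx 3 -> match: F0=6 F1=6 F2=3; commitIndex=6
Op 12: F1 acks idx 3 -> match: F0=6 F1=6 F2=3; commitIndex=6

Answer: 5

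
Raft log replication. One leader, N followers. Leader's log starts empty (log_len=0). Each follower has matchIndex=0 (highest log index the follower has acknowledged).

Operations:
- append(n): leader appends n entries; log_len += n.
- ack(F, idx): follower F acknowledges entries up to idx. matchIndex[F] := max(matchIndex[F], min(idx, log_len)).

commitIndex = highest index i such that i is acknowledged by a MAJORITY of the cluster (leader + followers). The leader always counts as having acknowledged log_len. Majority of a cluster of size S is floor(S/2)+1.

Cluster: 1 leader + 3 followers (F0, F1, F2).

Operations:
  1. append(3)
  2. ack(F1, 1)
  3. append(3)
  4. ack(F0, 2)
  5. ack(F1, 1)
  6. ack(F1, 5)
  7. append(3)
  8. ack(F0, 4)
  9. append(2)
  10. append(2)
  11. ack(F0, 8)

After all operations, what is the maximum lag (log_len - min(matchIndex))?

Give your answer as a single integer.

Answer: 13

Derivation:
Op 1: append 3 -> log_len=3
Op 2: F1 acks idx 1 -> match: F0=0 F1=1 F2=0; commitIndex=0
Op 3: append 3 -> log_len=6
Op 4: F0 acks idx 2 -> match: F0=2 F1=1 F2=0; commitIndex=1
Op 5: F1 acks idx 1 -> match: F0=2 F1=1 F2=0; commitIndex=1
Op 6: F1 acks idx 5 -> match: F0=2 F1=5 F2=0; commitIndex=2
Op 7: append 3 -> log_len=9
Op 8: F0 acks idx 4 -> match: F0=4 F1=5 F2=0; commitIndex=4
Op 9: append 2 -> log_len=11
Op 10: append 2 -> log_len=13
Op 11: F0 acks idx 8 -> match: F0=8 F1=5 F2=0; commitIndex=5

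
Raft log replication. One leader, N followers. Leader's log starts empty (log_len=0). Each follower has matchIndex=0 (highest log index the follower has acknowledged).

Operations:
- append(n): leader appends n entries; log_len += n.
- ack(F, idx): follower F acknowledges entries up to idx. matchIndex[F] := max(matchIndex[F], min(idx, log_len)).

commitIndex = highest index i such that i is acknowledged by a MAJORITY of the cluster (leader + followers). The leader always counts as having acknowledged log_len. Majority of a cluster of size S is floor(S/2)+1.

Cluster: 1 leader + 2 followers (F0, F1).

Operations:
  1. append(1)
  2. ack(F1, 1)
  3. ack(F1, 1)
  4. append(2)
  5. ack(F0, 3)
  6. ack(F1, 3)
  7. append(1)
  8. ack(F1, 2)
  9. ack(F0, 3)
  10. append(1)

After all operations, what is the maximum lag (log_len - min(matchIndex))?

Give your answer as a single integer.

Op 1: append 1 -> log_len=1
Op 2: F1 acks idx 1 -> match: F0=0 F1=1; commitIndex=1
Op 3: F1 acks idx 1 -> match: F0=0 F1=1; commitIndex=1
Op 4: append 2 -> log_len=3
Op 5: F0 acks idx 3 -> match: F0=3 F1=1; commitIndex=3
Op 6: F1 acks idx 3 -> match: F0=3 F1=3; commitIndex=3
Op 7: append 1 -> log_len=4
Op 8: F1 acks idx 2 -> match: F0=3 F1=3; commitIndex=3
Op 9: F0 acks idx 3 -> match: F0=3 F1=3; commitIndex=3
Op 10: append 1 -> log_len=5

Answer: 2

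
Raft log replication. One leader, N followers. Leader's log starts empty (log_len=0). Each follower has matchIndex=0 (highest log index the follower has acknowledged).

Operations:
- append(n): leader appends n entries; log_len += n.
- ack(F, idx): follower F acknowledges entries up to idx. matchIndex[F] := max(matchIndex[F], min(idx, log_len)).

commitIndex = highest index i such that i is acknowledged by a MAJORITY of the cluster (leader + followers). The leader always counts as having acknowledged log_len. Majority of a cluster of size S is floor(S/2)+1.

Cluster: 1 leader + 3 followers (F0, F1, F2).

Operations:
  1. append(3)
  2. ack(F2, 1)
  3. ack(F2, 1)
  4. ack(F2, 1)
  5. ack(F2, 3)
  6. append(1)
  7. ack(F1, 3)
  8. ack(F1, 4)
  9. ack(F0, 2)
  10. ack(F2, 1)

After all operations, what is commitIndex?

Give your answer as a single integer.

Answer: 3

Derivation:
Op 1: append 3 -> log_len=3
Op 2: F2 acks idx 1 -> match: F0=0 F1=0 F2=1; commitIndex=0
Op 3: F2 acks idx 1 -> match: F0=0 F1=0 F2=1; commitIndex=0
Op 4: F2 acks idx 1 -> match: F0=0 F1=0 F2=1; commitIndex=0
Op 5: F2 acks idx 3 -> match: F0=0 F1=0 F2=3; commitIndex=0
Op 6: append 1 -> log_len=4
Op 7: F1 acks idx 3 -> match: F0=0 F1=3 F2=3; commitIndex=3
Op 8: F1 acks idx 4 -> match: F0=0 F1=4 F2=3; commitIndex=3
Op 9: F0 acks idx 2 -> match: F0=2 F1=4 F2=3; commitIndex=3
Op 10: F2 acks idx 1 -> match: F0=2 F1=4 F2=3; commitIndex=3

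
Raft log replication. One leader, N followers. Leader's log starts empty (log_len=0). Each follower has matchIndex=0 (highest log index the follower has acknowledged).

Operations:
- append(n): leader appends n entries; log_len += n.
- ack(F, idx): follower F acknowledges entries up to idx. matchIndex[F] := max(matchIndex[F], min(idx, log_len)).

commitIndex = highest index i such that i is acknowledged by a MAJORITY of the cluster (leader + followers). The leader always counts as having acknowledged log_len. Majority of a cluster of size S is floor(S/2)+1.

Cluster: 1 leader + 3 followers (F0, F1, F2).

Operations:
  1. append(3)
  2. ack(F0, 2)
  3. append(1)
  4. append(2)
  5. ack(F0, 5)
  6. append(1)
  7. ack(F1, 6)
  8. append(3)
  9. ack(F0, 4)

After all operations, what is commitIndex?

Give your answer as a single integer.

Op 1: append 3 -> log_len=3
Op 2: F0 acks idx 2 -> match: F0=2 F1=0 F2=0; commitIndex=0
Op 3: append 1 -> log_len=4
Op 4: append 2 -> log_len=6
Op 5: F0 acks idx 5 -> match: F0=5 F1=0 F2=0; commitIndex=0
Op 6: append 1 -> log_len=7
Op 7: F1 acks idx 6 -> match: F0=5 F1=6 F2=0; commitIndex=5
Op 8: append 3 -> log_len=10
Op 9: F0 acks idx 4 -> match: F0=5 F1=6 F2=0; commitIndex=5

Answer: 5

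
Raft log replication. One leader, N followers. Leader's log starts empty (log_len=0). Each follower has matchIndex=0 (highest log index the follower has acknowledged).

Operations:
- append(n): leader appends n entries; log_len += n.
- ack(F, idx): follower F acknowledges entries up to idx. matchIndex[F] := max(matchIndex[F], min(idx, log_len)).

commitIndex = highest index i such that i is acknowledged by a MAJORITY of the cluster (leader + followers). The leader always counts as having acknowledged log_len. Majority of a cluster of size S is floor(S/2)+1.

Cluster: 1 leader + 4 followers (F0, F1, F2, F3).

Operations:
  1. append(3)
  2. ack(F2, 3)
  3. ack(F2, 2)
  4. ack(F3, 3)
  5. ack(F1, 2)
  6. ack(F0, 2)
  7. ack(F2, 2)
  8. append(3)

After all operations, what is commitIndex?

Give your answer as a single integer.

Answer: 3

Derivation:
Op 1: append 3 -> log_len=3
Op 2: F2 acks idx 3 -> match: F0=0 F1=0 F2=3 F3=0; commitIndex=0
Op 3: F2 acks idx 2 -> match: F0=0 F1=0 F2=3 F3=0; commitIndex=0
Op 4: F3 acks idx 3 -> match: F0=0 F1=0 F2=3 F3=3; commitIndex=3
Op 5: F1 acks idx 2 -> match: F0=0 F1=2 F2=3 F3=3; commitIndex=3
Op 6: F0 acks idx 2 -> match: F0=2 F1=2 F2=3 F3=3; commitIndex=3
Op 7: F2 acks idx 2 -> match: F0=2 F1=2 F2=3 F3=3; commitIndex=3
Op 8: append 3 -> log_len=6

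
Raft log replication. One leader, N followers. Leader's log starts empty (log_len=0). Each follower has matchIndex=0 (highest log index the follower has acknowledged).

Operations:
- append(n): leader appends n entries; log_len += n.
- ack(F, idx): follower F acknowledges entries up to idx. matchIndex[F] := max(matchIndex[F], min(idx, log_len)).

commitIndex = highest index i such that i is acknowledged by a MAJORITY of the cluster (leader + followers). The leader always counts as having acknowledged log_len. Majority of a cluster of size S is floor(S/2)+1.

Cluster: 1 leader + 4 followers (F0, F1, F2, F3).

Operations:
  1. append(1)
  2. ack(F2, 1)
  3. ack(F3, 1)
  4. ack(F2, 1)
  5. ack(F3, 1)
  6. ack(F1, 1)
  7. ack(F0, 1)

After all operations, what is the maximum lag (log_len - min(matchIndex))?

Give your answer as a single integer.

Answer: 0

Derivation:
Op 1: append 1 -> log_len=1
Op 2: F2 acks idx 1 -> match: F0=0 F1=0 F2=1 F3=0; commitIndex=0
Op 3: F3 acks idx 1 -> match: F0=0 F1=0 F2=1 F3=1; commitIndex=1
Op 4: F2 acks idx 1 -> match: F0=0 F1=0 F2=1 F3=1; commitIndex=1
Op 5: F3 acks idx 1 -> match: F0=0 F1=0 F2=1 F3=1; commitIndex=1
Op 6: F1 acks idx 1 -> match: F0=0 F1=1 F2=1 F3=1; commitIndex=1
Op 7: F0 acks idx 1 -> match: F0=1 F1=1 F2=1 F3=1; commitIndex=1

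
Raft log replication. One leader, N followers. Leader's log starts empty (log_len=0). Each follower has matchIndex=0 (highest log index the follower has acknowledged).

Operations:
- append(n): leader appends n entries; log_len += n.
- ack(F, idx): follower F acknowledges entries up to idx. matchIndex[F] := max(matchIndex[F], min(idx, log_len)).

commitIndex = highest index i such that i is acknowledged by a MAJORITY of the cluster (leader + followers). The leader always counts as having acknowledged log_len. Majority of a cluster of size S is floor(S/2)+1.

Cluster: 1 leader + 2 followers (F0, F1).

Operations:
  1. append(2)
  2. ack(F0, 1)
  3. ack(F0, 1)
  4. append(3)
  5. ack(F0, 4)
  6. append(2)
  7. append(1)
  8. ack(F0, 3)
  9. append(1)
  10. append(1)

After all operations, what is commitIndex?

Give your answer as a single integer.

Op 1: append 2 -> log_len=2
Op 2: F0 acks idx 1 -> match: F0=1 F1=0; commitIndex=1
Op 3: F0 acks idx 1 -> match: F0=1 F1=0; commitIndex=1
Op 4: append 3 -> log_len=5
Op 5: F0 acks idx 4 -> match: F0=4 F1=0; commitIndex=4
Op 6: append 2 -> log_len=7
Op 7: append 1 -> log_len=8
Op 8: F0 acks idx 3 -> match: F0=4 F1=0; commitIndex=4
Op 9: append 1 -> log_len=9
Op 10: append 1 -> log_len=10

Answer: 4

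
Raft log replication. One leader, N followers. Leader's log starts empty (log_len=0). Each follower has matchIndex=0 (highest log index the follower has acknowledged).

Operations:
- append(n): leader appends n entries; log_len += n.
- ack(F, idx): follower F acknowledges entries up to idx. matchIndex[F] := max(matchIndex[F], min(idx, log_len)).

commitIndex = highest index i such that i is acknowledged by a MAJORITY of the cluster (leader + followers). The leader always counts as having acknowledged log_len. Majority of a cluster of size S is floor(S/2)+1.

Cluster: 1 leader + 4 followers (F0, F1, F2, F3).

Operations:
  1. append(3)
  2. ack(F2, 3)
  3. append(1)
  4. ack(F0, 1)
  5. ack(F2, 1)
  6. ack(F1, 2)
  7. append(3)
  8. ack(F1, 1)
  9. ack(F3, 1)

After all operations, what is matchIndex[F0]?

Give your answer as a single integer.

Op 1: append 3 -> log_len=3
Op 2: F2 acks idx 3 -> match: F0=0 F1=0 F2=3 F3=0; commitIndex=0
Op 3: append 1 -> log_len=4
Op 4: F0 acks idx 1 -> match: F0=1 F1=0 F2=3 F3=0; commitIndex=1
Op 5: F2 acks idx 1 -> match: F0=1 F1=0 F2=3 F3=0; commitIndex=1
Op 6: F1 acks idx 2 -> match: F0=1 F1=2 F2=3 F3=0; commitIndex=2
Op 7: append 3 -> log_len=7
Op 8: F1 acks idx 1 -> match: F0=1 F1=2 F2=3 F3=0; commitIndex=2
Op 9: F3 acks idx 1 -> match: F0=1 F1=2 F2=3 F3=1; commitIndex=2

Answer: 1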